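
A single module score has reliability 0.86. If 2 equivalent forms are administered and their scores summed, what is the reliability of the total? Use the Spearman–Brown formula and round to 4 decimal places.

0.9247

ρ_k = kρ / (1 + (k−1)ρ) = 2·0.86 / (1 + 1·0.86) = 1.720 / 1.860 = 0.9247.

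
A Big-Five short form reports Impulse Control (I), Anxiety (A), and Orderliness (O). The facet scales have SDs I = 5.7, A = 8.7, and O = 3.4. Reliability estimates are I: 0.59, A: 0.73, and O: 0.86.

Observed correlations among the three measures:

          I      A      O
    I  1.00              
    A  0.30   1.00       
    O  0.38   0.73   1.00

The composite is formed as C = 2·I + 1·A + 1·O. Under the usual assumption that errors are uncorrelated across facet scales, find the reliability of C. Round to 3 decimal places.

0.784

Var(C) = 2²·5.7² + 8.7² + 3.4² + 2·[2·5.7·8.7·0.30 + 2·5.7·3.4·0.38 + 8.7·3.4·0.73] = 217.21 + 132.152 = 349.362.
Because errors are independent across components, Cov(Tᵢ,Tⱼ) = Cov(Xᵢ,Xⱼ); the off-diagonal part of the true-score variance is the same as above.
True-score variance = [2²·5.7²·0.59 + 8.7²·0.73 + 3.4²·0.86] + 132.152 = 141.872 + 132.152 = 274.024.
Reliability = 274.024 / 349.362 = 0.784.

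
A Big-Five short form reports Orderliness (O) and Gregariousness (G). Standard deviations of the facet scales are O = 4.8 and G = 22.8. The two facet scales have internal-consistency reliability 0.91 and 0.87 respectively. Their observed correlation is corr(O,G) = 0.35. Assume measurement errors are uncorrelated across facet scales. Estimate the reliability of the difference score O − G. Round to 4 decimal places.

Var(O−G) = 4.8² + 22.8² − 2·4.8·22.8·0.35 = 542.88 − 76.608 = 466.272.
With uncorrelated errors the cross-covariances are all true-score covariance, so they carry over unchanged; only the diagonal terms shrink to ρᵢσᵢ².
True-score variance = [4.8²·0.91 + 22.8²·0.87] − 76.608 = 473.227 − 76.608 = 396.619.
Reliability = 396.619 / 466.272 = 0.8506.

0.8506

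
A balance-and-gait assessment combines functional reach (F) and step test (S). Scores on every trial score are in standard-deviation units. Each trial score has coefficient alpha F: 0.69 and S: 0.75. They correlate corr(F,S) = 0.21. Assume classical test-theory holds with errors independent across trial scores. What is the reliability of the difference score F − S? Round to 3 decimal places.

Var(F−S) = 1 + 1 − 2·0.21 = 2 − 0.42 = 1.58.
Under uncorrelated errors the observed covariances equal the true-score covariances, so only the own-variance terms attenuate.
True-score variance = [0.69 + 0.75] − 0.42 = 1.44 − 0.42 = 1.02.
Reliability = 1.02 / 1.58 = 0.646.

0.646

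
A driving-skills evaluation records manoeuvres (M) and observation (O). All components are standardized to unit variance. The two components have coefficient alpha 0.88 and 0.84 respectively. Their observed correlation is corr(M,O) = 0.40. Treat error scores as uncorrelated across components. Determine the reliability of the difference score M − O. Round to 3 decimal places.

Var(M−O) = 1 + 1 − 2·0.40 = 2 − 0.8 = 1.2.
Because errors are independent across components, Cov(Tᵢ,Tⱼ) = Cov(Xᵢ,Xⱼ); the off-diagonal part of the true-score variance is the same as above.
True-score variance = [0.88 + 0.84] − 0.8 = 1.72 − 0.8 = 0.92.
Reliability = 0.92 / 1.2 = 0.767.

0.767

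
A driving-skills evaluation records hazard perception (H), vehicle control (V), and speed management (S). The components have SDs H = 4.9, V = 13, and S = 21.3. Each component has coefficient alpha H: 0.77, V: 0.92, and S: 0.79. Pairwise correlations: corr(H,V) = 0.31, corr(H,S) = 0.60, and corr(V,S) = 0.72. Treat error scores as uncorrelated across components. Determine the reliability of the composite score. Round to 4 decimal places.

0.9055

Var(H+V+S) = 4.9² + 13² + 21.3² + 2·[4.9·13·0.31 + 4.9·21.3·0.60 + 13·21.3·0.72] = 646.7 + 563.474 = 1210.17.
Because errors are independent across components, Cov(Tᵢ,Tⱼ) = Cov(Xᵢ,Xⱼ); the off-diagonal part of the true-score variance is the same as above.
True-score variance = [4.9²·0.77 + 13²·0.92 + 21.3²·0.79] + 563.474 = 532.383 + 563.474 = 1095.86.
Reliability = 1095.86 / 1210.17 = 0.9055.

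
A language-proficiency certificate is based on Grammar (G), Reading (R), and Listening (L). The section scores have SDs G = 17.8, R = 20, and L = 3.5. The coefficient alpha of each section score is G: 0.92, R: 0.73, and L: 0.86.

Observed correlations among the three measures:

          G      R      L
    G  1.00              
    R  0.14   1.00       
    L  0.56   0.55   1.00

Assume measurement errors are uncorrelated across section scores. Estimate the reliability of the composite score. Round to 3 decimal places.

0.862

Var(G+R+L) = 17.8² + 20² + 3.5² + 2·[17.8·20·0.14 + 17.8·3.5·0.56 + 20·3.5·0.55] = 729.09 + 246.456 = 975.546.
Because errors are independent across components, Cov(Tᵢ,Tⱼ) = Cov(Xᵢ,Xⱼ); the off-diagonal part of the true-score variance is the same as above.
True-score variance = [17.8²·0.92 + 20²·0.73 + 3.5²·0.86] + 246.456 = 594.028 + 246.456 = 840.484.
Reliability = 840.484 / 975.546 = 0.862.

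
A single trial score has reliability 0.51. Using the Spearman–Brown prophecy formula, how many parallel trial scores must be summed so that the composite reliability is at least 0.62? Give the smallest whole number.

2

k ≥ ρ*(1−ρ₁)/(ρ₁(1−ρ*)) = 0.62·0.49 / (0.51·0.38) = 1.568.
Smallest integer k = 2.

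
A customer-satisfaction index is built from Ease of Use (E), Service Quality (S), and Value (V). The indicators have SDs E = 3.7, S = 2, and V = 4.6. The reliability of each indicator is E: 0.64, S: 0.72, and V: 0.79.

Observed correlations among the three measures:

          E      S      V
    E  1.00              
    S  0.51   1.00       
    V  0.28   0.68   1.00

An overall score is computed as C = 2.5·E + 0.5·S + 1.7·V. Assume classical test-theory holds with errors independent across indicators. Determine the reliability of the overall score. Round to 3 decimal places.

Var(C) = 2.5²·3.7² + 0.5²·2² + 1.7²·4.6² + 2·[1.25·3.7·2·0.51 + 4.25·3.7·4.6·0.28 + 0.85·2·4.6·0.68] = 147.715 + 60.5778 = 208.293.
Because errors are independent across components, Cov(Tᵢ,Tⱼ) = Cov(Xᵢ,Xⱼ); the off-diagonal part of the true-score variance is the same as above.
True-score variance = [2.5²·3.7²·0.64 + 0.5²·2²·0.72 + 1.7²·4.6²·0.79] + 60.5778 = 103.79 + 60.5778 = 164.368.
Reliability = 164.368 / 208.293 = 0.789.

0.789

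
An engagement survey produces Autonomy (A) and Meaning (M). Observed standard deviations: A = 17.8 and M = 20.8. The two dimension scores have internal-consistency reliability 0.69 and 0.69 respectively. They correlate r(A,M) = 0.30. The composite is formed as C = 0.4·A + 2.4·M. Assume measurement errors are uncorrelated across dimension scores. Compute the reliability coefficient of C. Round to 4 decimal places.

0.7140

Var(C) = 0.4²·17.8² + 2.4²·20.8² + 2·[0.96·17.8·20.8·0.30] = 2542.7 + 213.258 = 2755.96.
Under uncorrelated errors the observed covariances equal the true-score covariances, so only the own-variance terms attenuate.
True-score variance = [0.4²·17.8²·0.69 + 2.4²·20.8²·0.69] + 213.258 = 1754.46 + 213.258 = 1967.72.
Reliability = 1967.72 / 2755.96 = 0.7140.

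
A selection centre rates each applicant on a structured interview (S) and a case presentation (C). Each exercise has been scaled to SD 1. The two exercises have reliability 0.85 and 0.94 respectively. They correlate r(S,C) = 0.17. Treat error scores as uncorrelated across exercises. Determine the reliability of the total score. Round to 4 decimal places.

Var(S+C) = 2 + 2·[0.17] = 2 + 0.34 = 2.34.
Because errors are independent across components, Cov(Tᵢ,Tⱼ) = Cov(Xᵢ,Xⱼ); the off-diagonal part of the true-score variance is the same as above.
True-score variance = [0.85 + 0.94] + 0.34 = 1.79 + 0.34 = 2.13.
Reliability = 2.13 / 2.34 = 0.9103.

0.9103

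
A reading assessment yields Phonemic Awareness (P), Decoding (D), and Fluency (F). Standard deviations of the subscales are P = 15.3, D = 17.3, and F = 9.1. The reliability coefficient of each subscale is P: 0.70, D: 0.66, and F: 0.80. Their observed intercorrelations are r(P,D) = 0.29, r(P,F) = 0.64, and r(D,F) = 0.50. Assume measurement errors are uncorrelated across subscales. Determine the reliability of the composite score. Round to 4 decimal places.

0.8294

Var(P+D+F) = 15.3² + 17.3² + 9.1² + 2·[15.3·17.3·0.29 + 15.3·9.1·0.64 + 17.3·9.1·0.50] = 616.19 + 489.165 = 1105.35.
Because errors are independent across components, Cov(Tᵢ,Tⱼ) = Cov(Xᵢ,Xⱼ); the off-diagonal part of the true-score variance is the same as above.
True-score variance = [15.3²·0.70 + 17.3²·0.66 + 9.1²·0.80] + 489.165 = 427.642 + 489.165 = 916.807.
Reliability = 916.807 / 1105.35 = 0.8294.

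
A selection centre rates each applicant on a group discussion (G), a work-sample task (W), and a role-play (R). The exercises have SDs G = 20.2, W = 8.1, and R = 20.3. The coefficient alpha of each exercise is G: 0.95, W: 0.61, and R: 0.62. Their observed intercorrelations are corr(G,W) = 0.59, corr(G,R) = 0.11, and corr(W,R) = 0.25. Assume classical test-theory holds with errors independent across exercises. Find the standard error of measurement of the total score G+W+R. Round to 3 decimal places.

14.233

Var(total) = 885.74 + 365.5 = 1251.24.
True-score variance = 683.156 + 365.5 = 1048.66, so reliability = 0.8381.
Error variance = 1251.24 − 1048.66 = 202.584; SEM = √202.584 = 14.233.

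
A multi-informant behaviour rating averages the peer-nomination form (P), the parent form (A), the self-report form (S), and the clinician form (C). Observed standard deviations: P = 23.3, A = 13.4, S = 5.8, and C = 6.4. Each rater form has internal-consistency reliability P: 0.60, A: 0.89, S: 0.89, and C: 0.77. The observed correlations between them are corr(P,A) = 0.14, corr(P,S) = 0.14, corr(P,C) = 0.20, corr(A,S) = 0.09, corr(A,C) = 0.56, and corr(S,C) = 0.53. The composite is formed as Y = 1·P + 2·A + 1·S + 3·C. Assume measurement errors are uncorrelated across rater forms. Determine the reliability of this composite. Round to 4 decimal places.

Var(Y) = 23.3² + 2²·13.4² + 5.8² + 3²·6.4² + 2·[2·23.3·13.4·0.14 + 23.3·5.8·0.14 + 3·23.3·6.4·0.20 + 2·13.4·5.8·0.09 + 6·13.4·6.4·0.56 + 3·5.8·6.4·0.53] = 1663.41 + 1113.95 = 2777.36.
Under uncorrelated errors the observed covariances equal the true-score covariances, so only the own-variance terms attenuate.
True-score variance = [23.3²·0.60 + 2²·13.4²·0.89 + 5.8²·0.89 + 3²·6.4²·0.77] + 1113.95 = 1278.76 + 1113.95 = 2392.71.
Reliability = 2392.71 / 2777.36 = 0.8615.

0.8615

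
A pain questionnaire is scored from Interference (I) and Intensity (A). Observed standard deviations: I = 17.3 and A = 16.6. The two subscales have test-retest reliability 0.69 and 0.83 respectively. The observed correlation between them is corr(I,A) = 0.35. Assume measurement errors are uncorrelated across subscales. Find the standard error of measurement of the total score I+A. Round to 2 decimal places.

Var(total) = 574.85 + 201.026 = 775.876.
True-score variance = 435.225 + 201.026 = 636.251, so reliability = 0.8200.
Error variance = 775.876 − 636.251 = 139.625; SEM = √139.625 = 11.82.

11.82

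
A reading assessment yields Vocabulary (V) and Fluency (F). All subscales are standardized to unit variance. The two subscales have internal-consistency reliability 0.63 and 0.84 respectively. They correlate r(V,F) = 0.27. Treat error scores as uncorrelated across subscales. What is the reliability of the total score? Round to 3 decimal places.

Var(V+F) = 2 + 2·[0.27] = 2 + 0.54 = 2.54.
Because errors are independent across components, Cov(Tᵢ,Tⱼ) = Cov(Xᵢ,Xⱼ); the off-diagonal part of the true-score variance is the same as above.
True-score variance = [0.63 + 0.84] + 0.54 = 1.47 + 0.54 = 2.01.
Reliability = 2.01 / 2.54 = 0.791.

0.791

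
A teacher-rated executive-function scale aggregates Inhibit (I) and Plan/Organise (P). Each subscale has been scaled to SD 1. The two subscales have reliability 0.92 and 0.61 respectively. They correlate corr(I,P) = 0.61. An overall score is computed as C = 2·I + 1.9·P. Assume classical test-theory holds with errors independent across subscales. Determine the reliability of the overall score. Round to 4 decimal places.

0.8589

Var(C) = 2² + 1.9² + 2·[3.8·0.61] = 7.61 + 4.636 = 12.246.
With uncorrelated errors the cross-covariances are all true-score covariance, so they carry over unchanged; only the diagonal terms shrink to ρᵢσᵢ².
True-score variance = [2²·0.92 + 1.9²·0.61] + 4.636 = 5.8821 + 4.636 = 10.5181.
Reliability = 10.5181 / 12.246 = 0.8589.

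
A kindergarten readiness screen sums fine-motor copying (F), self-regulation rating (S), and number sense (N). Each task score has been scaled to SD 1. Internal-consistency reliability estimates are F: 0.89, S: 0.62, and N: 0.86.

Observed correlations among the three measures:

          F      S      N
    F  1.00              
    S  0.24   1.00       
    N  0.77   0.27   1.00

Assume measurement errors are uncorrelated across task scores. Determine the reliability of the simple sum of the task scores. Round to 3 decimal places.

0.887

Var(F+S+N) = 3 + 2·[0.24 + 0.77 + 0.27] = 3 + 2.56 = 5.56.
Because errors are independent across components, Cov(Tᵢ,Tⱼ) = Cov(Xᵢ,Xⱼ); the off-diagonal part of the true-score variance is the same as above.
True-score variance = [0.89 + 0.62 + 0.86] + 2.56 = 2.37 + 2.56 = 4.93.
Reliability = 4.93 / 5.56 = 0.887.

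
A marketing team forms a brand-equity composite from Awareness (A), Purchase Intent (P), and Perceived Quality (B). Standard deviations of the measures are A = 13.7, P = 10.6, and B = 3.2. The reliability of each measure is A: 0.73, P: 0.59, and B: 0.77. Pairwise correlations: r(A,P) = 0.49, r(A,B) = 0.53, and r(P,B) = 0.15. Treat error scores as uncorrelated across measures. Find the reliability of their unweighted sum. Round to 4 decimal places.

0.8054

Var(A+P+B) = 13.7² + 10.6² + 3.2² + 2·[13.7·10.6·0.49 + 13.7·3.2·0.53 + 10.6·3.2·0.15] = 310.29 + 198.962 = 509.252.
Because errors are independent across components, Cov(Tᵢ,Tⱼ) = Cov(Xᵢ,Xⱼ); the off-diagonal part of the true-score variance is the same as above.
True-score variance = [13.7²·0.73 + 10.6²·0.59 + 3.2²·0.77] + 198.962 = 211.191 + 198.962 = 410.153.
Reliability = 410.153 / 509.252 = 0.8054.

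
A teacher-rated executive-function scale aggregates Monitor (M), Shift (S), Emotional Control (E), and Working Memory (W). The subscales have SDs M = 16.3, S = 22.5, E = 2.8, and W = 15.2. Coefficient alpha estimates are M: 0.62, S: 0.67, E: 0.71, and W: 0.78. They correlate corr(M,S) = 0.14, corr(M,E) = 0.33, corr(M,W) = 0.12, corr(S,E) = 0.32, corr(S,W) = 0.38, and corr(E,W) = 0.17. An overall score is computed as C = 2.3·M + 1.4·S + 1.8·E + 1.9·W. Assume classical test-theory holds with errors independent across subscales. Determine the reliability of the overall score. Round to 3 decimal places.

Var(C) = 2.3²·16.3² + 1.4²·22.5² + 1.8²·2.8² + 1.9²·15.2² + 2·[3.22·16.3·22.5·0.14 + 4.14·16.3·2.8·0.33 + 4.37·16.3·15.2·0.12 + 2.52·22.5·2.8·0.32 + 2.66·22.5·15.2·0.38 + 3.42·2.8·15.2·0.17] = 3257.21 + 1557.7 = 4814.91.
Under uncorrelated errors the observed covariances equal the true-score covariances, so only the own-variance terms attenuate.
True-score variance = [2.3²·16.3²·0.62 + 1.4²·22.5²·0.67 + 1.8²·2.8²·0.71 + 1.9²·15.2²·0.78] + 1557.7 = 2204.82 + 1557.7 = 3762.52.
Reliability = 3762.52 / 4814.91 = 0.781.

0.781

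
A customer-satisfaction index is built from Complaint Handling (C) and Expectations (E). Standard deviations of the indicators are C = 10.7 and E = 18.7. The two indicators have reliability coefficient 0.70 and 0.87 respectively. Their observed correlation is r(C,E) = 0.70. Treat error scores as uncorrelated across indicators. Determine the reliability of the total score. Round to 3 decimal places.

0.893

Var(C+E) = 10.7² + 18.7² + 2·[10.7·18.7·0.70] = 464.18 + 280.126 = 744.306.
Under uncorrelated errors the observed covariances equal the true-score covariances, so only the own-variance terms attenuate.
True-score variance = [10.7²·0.70 + 18.7²·0.87] + 280.126 = 384.373 + 280.126 = 664.499.
Reliability = 664.499 / 744.306 = 0.893.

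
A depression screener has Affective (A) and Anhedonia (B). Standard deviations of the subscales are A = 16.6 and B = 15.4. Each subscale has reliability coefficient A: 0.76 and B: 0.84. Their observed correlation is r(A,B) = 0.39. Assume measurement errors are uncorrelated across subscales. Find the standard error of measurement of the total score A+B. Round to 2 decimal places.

10.20

Var(total) = 512.72 + 199.399 = 712.119.
True-score variance = 408.64 + 199.399 = 608.039, so reliability = 0.8538.
Error variance = 712.119 − 608.039 = 104.08; SEM = √104.08 = 10.20.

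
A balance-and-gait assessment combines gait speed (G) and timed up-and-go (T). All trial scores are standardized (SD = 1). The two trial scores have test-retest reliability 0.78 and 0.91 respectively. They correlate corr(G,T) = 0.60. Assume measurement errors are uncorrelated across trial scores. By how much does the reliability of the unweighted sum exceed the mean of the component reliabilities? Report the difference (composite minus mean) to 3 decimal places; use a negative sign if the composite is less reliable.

0.058

Var(sum) = 2 + 1.2 = 3.2; true-score variance = 1.69 + 1.2 = 2.89; composite reliability = 0.9031.
Mean component reliability = 0.8450.
Difference = 0.9031 − 0.8450 = 0.058.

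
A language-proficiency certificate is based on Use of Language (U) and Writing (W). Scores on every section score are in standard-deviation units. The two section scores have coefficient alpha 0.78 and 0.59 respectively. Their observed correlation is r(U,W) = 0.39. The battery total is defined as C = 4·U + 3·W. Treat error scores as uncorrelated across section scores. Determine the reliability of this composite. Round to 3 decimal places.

Var(C) = 4² + 3² + 2·[12·0.39] = 25 + 9.36 = 34.36.
Under uncorrelated errors the observed covariances equal the true-score covariances, so only the own-variance terms attenuate.
True-score variance = [4²·0.78 + 3²·0.59] + 9.36 = 17.79 + 9.36 = 27.15.
Reliability = 27.15 / 34.36 = 0.790.

0.790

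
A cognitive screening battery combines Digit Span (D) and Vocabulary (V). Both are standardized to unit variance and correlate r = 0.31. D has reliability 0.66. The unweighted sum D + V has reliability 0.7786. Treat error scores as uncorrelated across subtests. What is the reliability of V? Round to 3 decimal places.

0.760

Var(D+V) = 2 + 2·0.31 = 2.620.
True-score variance = ρ_D + ρ_V + 2·0.31, so 0.7786 = (0.66 + ρ_V + 0.62) / 2.620.
ρ_V = 0.7786·2.620 − 0.66 − 0.62 = 0.760.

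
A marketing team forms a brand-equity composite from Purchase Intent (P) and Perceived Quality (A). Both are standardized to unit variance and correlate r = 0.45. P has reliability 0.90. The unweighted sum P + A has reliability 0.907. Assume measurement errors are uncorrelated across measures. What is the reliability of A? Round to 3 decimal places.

Var(P+A) = 2 + 2·0.45 = 2.900.
True-score variance = ρ_P + ρ_A + 2·0.45, so 0.907 = (0.90 + ρ_A + 0.90) / 2.900.
ρ_A = 0.907·2.900 − 0.90 − 0.90 = 0.830.

0.830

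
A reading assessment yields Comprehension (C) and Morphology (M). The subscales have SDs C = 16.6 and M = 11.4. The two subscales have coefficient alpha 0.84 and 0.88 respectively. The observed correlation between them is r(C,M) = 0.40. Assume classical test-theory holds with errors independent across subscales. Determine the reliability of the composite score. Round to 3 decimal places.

0.893

Var(C+M) = 16.6² + 11.4² + 2·[16.6·11.4·0.40] = 405.52 + 151.392 = 556.912.
With uncorrelated errors the cross-covariances are all true-score covariance, so they carry over unchanged; only the diagonal terms shrink to ρᵢσᵢ².
True-score variance = [16.6²·0.84 + 11.4²·0.88] + 151.392 = 345.835 + 151.392 = 497.227.
Reliability = 497.227 / 556.912 = 0.893.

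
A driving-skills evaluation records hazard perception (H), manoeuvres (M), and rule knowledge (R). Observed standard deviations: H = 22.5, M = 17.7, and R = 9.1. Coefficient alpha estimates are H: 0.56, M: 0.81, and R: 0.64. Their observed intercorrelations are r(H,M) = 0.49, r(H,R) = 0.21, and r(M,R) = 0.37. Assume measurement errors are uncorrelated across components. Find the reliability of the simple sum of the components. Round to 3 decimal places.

Var(H+M+R) = 22.5² + 17.7² + 9.1² + 2·[22.5·17.7·0.49 + 22.5·9.1·0.21 + 17.7·9.1·0.37] = 902.35 + 595.472 = 1497.82.
Under uncorrelated errors the observed covariances equal the true-score covariances, so only the own-variance terms attenuate.
True-score variance = [22.5²·0.56 + 17.7²·0.81 + 9.1²·0.64] + 595.472 = 590.263 + 595.472 = 1185.74.
Reliability = 1185.74 / 1497.82 = 0.792.

0.792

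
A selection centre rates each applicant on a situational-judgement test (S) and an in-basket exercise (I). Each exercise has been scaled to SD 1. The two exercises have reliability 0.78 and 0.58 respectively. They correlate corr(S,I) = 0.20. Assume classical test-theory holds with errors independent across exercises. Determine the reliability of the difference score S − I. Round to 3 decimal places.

Var(S−I) = 1 + 1 − 2·0.20 = 2 − 0.4 = 1.6.
Under uncorrelated errors the observed covariances equal the true-score covariances, so only the own-variance terms attenuate.
True-score variance = [0.78 + 0.58] − 0.4 = 1.36 − 0.4 = 0.96.
Reliability = 0.96 / 1.6 = 0.600.

0.600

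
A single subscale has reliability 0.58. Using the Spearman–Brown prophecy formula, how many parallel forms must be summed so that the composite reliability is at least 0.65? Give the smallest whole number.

k ≥ ρ*(1−ρ₁)/(ρ₁(1−ρ*)) = 0.65·0.42 / (0.58·0.35) = 1.345.
Smallest integer k = 2.

2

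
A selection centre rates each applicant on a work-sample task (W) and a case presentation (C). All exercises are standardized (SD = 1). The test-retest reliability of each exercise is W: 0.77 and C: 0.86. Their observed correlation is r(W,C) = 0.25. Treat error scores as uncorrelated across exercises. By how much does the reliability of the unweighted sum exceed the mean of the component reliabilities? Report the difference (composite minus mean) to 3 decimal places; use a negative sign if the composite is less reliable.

Var(sum) = 2 + 0.5 = 2.5; true-score variance = 1.63 + 0.5 = 2.13; composite reliability = 0.8520.
Mean component reliability = 0.8150.
Difference = 0.8520 − 0.8150 = 0.037.

0.037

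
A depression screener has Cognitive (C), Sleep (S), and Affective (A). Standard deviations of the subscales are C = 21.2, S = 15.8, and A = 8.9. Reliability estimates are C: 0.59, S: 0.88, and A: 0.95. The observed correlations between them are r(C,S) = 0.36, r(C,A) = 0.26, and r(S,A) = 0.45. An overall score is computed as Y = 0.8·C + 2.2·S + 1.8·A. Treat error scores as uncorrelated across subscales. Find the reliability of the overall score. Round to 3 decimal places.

Var(Y) = 0.8²·21.2² + 2.2²·15.8² + 1.8²·8.9² + 2·[1.76·21.2·15.8·0.36 + 1.44·21.2·8.9·0.26 + 3.96·15.8·8.9·0.45] = 1752.54 + 1066.91 = 2819.45.
Under uncorrelated errors the observed covariances equal the true-score covariances, so only the own-variance terms attenuate.
True-score variance = [0.8²·21.2²·0.59 + 2.2²·15.8²·0.88 + 1.8²·8.9²·0.95] + 1066.91 = 1476.78 + 1066.91 = 2543.7.
Reliability = 2543.7 / 2819.45 = 0.902.

0.902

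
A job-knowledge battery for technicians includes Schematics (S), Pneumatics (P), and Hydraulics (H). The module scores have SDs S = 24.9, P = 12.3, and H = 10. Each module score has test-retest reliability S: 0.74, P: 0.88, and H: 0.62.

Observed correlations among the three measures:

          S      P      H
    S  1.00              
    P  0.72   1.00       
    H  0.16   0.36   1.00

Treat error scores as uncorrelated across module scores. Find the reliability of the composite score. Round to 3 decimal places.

Var(S+P+H) = 24.9² + 12.3² + 10² + 2·[24.9·12.3·0.72 + 24.9·10·0.16 + 12.3·10·0.36] = 871.3 + 609.269 = 1480.57.
With uncorrelated errors the cross-covariances are all true-score covariance, so they carry over unchanged; only the diagonal terms shrink to ρᵢσᵢ².
True-score variance = [24.9²·0.74 + 12.3²·0.88 + 10²·0.62] + 609.269 = 653.943 + 609.269 = 1263.21.
Reliability = 1263.21 / 1480.57 = 0.853.

0.853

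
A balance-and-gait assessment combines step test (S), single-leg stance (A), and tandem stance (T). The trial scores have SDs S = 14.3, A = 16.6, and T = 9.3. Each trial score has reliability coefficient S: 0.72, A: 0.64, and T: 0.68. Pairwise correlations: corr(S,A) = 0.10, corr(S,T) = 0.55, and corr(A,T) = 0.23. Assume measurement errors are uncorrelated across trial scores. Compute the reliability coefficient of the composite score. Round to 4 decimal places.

0.7785

Var(S+A+T) = 14.3² + 16.6² + 9.3² + 2·[14.3·16.6·0.10 + 14.3·9.3·0.55 + 16.6·9.3·0.23] = 566.54 + 264.78 = 831.32.
Under uncorrelated errors the observed covariances equal the true-score covariances, so only the own-variance terms attenuate.
True-score variance = [14.3²·0.72 + 16.6²·0.64 + 9.3²·0.68] + 264.78 = 382.404 + 264.78 = 647.184.
Reliability = 647.184 / 831.32 = 0.7785.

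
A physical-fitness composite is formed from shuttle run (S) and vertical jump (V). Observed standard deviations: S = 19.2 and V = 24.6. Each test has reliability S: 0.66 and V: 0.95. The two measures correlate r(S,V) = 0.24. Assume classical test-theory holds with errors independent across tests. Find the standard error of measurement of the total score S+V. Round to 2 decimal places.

12.47

Var(total) = 973.8 + 226.714 = 1200.51.
True-score variance = 818.204 + 226.714 = 1044.92, so reliability = 0.8704.
Error variance = 1200.51 − 1044.92 = 155.596; SEM = √155.596 = 12.47.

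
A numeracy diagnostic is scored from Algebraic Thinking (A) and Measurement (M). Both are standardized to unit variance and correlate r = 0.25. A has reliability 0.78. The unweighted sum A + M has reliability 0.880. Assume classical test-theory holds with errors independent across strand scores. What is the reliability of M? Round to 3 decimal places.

0.920

Var(A+M) = 2 + 2·0.25 = 2.500.
True-score variance = ρ_A + ρ_M + 2·0.25, so 0.880 = (0.78 + ρ_M + 0.50) / 2.500.
ρ_M = 0.880·2.500 − 0.78 − 0.50 = 0.920.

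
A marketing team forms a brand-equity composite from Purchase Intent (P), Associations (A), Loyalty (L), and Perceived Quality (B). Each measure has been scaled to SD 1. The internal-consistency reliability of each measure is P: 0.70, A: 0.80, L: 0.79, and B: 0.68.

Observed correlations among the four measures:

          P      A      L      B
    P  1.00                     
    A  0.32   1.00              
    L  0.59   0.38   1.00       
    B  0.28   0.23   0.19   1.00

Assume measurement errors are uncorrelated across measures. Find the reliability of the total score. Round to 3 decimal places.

Var(P+A+L+B) = 4 + 2·[0.32 + 0.59 + 0.28 + 0.38 + 0.23 + 0.19] = 4 + 3.98 = 7.98.
Because errors are independent across components, Cov(Tᵢ,Tⱼ) = Cov(Xᵢ,Xⱼ); the off-diagonal part of the true-score variance is the same as above.
True-score variance = [0.70 + 0.80 + 0.79 + 0.68] + 3.98 = 2.97 + 3.98 = 6.95.
Reliability = 6.95 / 7.98 = 0.871.

0.871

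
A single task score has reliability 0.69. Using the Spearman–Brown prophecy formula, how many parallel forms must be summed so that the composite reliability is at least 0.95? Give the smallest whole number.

k ≥ ρ*(1−ρ₁)/(ρ₁(1−ρ*)) = 0.95·0.31 / (0.69·0.05) = 8.536.
Smallest integer k = 9.

9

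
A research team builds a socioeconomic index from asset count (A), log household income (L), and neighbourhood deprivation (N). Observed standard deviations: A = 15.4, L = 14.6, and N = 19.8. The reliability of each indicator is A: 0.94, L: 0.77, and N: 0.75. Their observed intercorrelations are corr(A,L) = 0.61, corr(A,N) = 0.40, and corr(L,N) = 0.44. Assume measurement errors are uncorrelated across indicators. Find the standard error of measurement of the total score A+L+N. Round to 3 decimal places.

12.699

Var(total) = 842.36 + 772.631 = 1614.99.
True-score variance = 681.094 + 772.631 = 1453.72, so reliability = 0.9001.
Error variance = 1614.99 − 1453.72 = 161.266; SEM = √161.266 = 12.699.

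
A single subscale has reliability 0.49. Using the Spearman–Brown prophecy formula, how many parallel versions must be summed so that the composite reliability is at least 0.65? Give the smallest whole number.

2

k ≥ ρ*(1−ρ₁)/(ρ₁(1−ρ*)) = 0.65·0.51 / (0.49·0.35) = 1.933.
Smallest integer k = 2.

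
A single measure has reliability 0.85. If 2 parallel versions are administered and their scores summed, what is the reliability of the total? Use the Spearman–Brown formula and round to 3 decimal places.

0.919

ρ_k = kρ / (1 + (k−1)ρ) = 2·0.85 / (1 + 1·0.85) = 1.700 / 1.850 = 0.919.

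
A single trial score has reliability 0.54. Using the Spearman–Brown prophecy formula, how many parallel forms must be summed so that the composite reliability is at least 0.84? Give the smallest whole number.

5

k ≥ ρ*(1−ρ₁)/(ρ₁(1−ρ*)) = 0.84·0.46 / (0.54·0.16) = 4.472.
Smallest integer k = 5.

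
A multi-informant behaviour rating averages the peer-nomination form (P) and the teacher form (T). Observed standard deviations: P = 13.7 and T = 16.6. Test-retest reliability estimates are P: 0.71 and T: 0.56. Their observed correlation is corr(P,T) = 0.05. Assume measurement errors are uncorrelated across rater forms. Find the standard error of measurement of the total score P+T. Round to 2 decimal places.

13.25

Var(total) = 463.25 + 22.742 = 485.992.
True-score variance = 287.573 + 22.742 = 310.315, so reliability = 0.6385.
Error variance = 485.992 − 310.315 = 175.677; SEM = √175.677 = 13.25.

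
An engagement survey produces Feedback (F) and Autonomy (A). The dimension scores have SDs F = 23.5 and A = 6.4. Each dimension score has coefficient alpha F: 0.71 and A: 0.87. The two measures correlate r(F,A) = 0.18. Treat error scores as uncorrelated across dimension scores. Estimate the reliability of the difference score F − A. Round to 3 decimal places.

0.693

Var(F−A) = 23.5² + 6.4² − 2·23.5·6.4·0.18 = 593.21 − 54.144 = 539.066.
Because errors are independent across components, Cov(Tᵢ,Tⱼ) = Cov(Xᵢ,Xⱼ); the off-diagonal part of the true-score variance is the same as above.
True-score variance = [23.5²·0.71 + 6.4²·0.87] − 54.144 = 427.733 − 54.144 = 373.589.
Reliability = 373.589 / 539.066 = 0.693.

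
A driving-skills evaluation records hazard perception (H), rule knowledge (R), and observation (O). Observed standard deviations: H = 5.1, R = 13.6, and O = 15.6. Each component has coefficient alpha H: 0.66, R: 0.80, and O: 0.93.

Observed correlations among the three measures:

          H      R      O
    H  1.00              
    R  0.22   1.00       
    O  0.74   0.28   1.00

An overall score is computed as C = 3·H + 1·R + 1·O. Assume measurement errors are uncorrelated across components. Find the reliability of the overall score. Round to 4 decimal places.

0.8910

Var(C) = 3²·5.1² + 13.6² + 15.6² + 2·[3·5.1·13.6·0.22 + 3·5.1·15.6·0.74 + 13.6·15.6·0.28] = 662.41 + 563.611 = 1226.02.
Because errors are independent across components, Cov(Tᵢ,Tⱼ) = Cov(Xᵢ,Xⱼ); the off-diagonal part of the true-score variance is the same as above.
True-score variance = [3²·5.1²·0.66 + 13.6²·0.80 + 15.6²·0.93] + 563.611 = 528.792 + 563.611 = 1092.4.
Reliability = 1092.4 / 1226.02 = 0.8910.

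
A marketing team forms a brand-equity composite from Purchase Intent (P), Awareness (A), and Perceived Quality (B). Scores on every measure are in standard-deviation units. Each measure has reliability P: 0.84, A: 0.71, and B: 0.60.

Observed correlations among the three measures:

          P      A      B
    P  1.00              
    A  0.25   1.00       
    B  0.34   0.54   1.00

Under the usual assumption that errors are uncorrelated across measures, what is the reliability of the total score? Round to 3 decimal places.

0.838

Var(P+A+B) = 3 + 2·[0.25 + 0.34 + 0.54] = 3 + 2.26 = 5.26.
Under uncorrelated errors the observed covariances equal the true-score covariances, so only the own-variance terms attenuate.
True-score variance = [0.84 + 0.71 + 0.60] + 2.26 = 2.15 + 2.26 = 4.41.
Reliability = 4.41 / 5.26 = 0.838.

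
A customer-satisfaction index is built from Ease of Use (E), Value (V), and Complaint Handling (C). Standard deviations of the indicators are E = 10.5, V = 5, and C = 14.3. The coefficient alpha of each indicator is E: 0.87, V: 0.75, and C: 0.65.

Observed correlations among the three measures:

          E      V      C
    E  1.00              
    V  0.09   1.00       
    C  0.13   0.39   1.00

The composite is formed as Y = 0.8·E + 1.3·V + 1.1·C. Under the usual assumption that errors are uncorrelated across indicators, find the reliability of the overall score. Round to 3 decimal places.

0.780

Var(Y) = 0.8²·10.5² + 1.3²·5² + 1.1²·14.3² + 2·[1.04·10.5·5·0.09 + 0.88·10.5·14.3·0.13 + 1.43·5·14.3·0.39] = 360.243 + 123.933 = 484.176.
With uncorrelated errors the cross-covariances are all true-score covariance, so they carry over unchanged; only the diagonal terms shrink to ρᵢσᵢ².
True-score variance = [0.8²·10.5²·0.87 + 1.3²·5²·0.75 + 1.1²·14.3²·0.65] + 123.933 = 253.906 + 123.933 = 377.84.
Reliability = 377.84 / 484.176 = 0.780.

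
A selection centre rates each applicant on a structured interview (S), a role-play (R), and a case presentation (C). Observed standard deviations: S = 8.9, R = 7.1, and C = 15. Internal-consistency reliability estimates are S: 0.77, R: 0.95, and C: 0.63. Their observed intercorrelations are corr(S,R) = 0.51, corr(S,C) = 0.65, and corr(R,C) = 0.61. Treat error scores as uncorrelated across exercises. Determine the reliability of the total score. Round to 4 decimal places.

Var(S+R+C) = 8.9² + 7.1² + 15² + 2·[8.9·7.1·0.51 + 8.9·15·0.65 + 7.1·15·0.61] = 354.62 + 367.934 = 722.554.
With uncorrelated errors the cross-covariances are all true-score covariance, so they carry over unchanged; only the diagonal terms shrink to ρᵢσᵢ².
True-score variance = [8.9²·0.77 + 7.1²·0.95 + 15²·0.63] + 367.934 = 250.631 + 367.934 = 618.565.
Reliability = 618.565 / 722.554 = 0.8561.

0.8561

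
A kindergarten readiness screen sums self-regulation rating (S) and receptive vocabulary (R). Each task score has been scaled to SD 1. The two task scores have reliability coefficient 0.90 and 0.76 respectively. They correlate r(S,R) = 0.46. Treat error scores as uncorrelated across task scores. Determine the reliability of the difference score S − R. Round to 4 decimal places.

0.6852

Var(S−R) = 1 + 1 − 2·0.46 = 2 − 0.92 = 1.08.
With uncorrelated errors the cross-covariances are all true-score covariance, so they carry over unchanged; only the diagonal terms shrink to ρᵢσᵢ².
True-score variance = [0.90 + 0.76] − 0.92 = 1.66 − 0.92 = 0.74.
Reliability = 0.74 / 1.08 = 0.6852.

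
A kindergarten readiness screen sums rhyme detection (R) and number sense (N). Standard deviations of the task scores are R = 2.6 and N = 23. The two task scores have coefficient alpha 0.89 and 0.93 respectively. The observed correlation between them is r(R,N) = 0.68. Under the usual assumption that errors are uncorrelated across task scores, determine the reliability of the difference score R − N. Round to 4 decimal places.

0.9169

Var(R−N) = 2.6² + 23² − 2·2.6·23·0.68 = 535.76 − 81.328 = 454.432.
Under uncorrelated errors the observed covariances equal the true-score covariances, so only the own-variance terms attenuate.
True-score variance = [2.6²·0.89 + 23²·0.93] − 81.328 = 497.986 − 81.328 = 416.658.
Reliability = 416.658 / 454.432 = 0.9169.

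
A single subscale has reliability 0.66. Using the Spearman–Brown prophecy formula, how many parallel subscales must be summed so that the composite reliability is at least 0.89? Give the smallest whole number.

5

k ≥ ρ*(1−ρ₁)/(ρ₁(1−ρ*)) = 0.89·0.34 / (0.66·0.11) = 4.168.
Smallest integer k = 5.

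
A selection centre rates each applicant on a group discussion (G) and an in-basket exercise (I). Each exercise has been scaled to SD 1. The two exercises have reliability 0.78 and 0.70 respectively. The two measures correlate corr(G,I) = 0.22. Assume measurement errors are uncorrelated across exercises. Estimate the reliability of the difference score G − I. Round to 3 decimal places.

Var(G−I) = 1 + 1 − 2·0.22 = 2 − 0.44 = 1.56.
Under uncorrelated errors the observed covariances equal the true-score covariances, so only the own-variance terms attenuate.
True-score variance = [0.78 + 0.70] − 0.44 = 1.48 − 0.44 = 1.04.
Reliability = 1.04 / 1.56 = 0.667.

0.667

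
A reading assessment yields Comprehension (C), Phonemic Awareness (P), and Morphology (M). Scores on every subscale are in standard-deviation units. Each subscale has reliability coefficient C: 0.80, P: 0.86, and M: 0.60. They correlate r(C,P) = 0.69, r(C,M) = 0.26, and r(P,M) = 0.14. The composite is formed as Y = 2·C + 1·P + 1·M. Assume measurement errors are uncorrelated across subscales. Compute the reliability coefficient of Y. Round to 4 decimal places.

Var(Y) = 2² + 1 + 1 + 2·[2·0.69 + 2·0.26 + 0.14] = 6 + 4.08 = 10.08.
Under uncorrelated errors the observed covariances equal the true-score covariances, so only the own-variance terms attenuate.
True-score variance = [2²·0.80 + 0.86 + 0.60] + 4.08 = 4.66 + 4.08 = 8.74.
Reliability = 8.74 / 10.08 = 0.8671.

0.8671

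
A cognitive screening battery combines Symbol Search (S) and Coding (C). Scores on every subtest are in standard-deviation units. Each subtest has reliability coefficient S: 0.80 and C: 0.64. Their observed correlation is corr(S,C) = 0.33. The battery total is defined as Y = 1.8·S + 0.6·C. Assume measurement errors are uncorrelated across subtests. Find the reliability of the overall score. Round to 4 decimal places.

Var(Y) = 1.8² + 0.6² + 2·[1.08·0.33] = 3.6 + 0.7128 = 4.3128.
With uncorrelated errors the cross-covariances are all true-score covariance, so they carry over unchanged; only the diagonal terms shrink to ρᵢσᵢ².
True-score variance = [1.8²·0.80 + 0.6²·0.64] + 0.7128 = 2.8224 + 0.7128 = 3.5352.
Reliability = 3.5352 / 4.3128 = 0.8197.

0.8197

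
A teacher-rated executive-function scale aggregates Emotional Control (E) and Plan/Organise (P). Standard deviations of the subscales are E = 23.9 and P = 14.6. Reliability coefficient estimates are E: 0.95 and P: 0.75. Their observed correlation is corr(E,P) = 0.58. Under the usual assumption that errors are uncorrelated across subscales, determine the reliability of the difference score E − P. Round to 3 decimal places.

0.784

Var(E−P) = 23.9² + 14.6² − 2·23.9·14.6·0.58 = 784.37 − 404.77 = 379.6.
Under uncorrelated errors the observed covariances equal the true-score covariances, so only the own-variance terms attenuate.
True-score variance = [23.9²·0.95 + 14.6²·0.75] − 404.77 = 702.519 − 404.77 = 297.749.
Reliability = 297.749 / 379.6 = 0.784.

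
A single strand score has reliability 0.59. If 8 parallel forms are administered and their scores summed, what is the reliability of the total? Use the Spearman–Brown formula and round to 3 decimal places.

0.920

ρ_k = kρ / (1 + (k−1)ρ) = 8·0.59 / (1 + 7·0.59) = 4.720 / 5.130 = 0.920.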